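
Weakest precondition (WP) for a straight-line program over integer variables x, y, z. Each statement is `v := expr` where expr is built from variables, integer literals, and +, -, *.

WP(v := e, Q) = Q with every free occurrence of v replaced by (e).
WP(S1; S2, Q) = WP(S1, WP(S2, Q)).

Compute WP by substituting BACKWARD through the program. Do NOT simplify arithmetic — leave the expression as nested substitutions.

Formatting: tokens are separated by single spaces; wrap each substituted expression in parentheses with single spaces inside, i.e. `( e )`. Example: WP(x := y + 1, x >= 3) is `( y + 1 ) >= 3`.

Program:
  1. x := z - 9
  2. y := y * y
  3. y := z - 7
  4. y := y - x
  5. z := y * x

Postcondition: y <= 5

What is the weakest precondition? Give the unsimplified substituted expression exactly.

post: y <= 5
stmt 5: z := y * x  -- replace 0 occurrence(s) of z with (y * x)
  => y <= 5
stmt 4: y := y - x  -- replace 1 occurrence(s) of y with (y - x)
  => ( y - x ) <= 5
stmt 3: y := z - 7  -- replace 1 occurrence(s) of y with (z - 7)
  => ( ( z - 7 ) - x ) <= 5
stmt 2: y := y * y  -- replace 0 occurrence(s) of y with (y * y)
  => ( ( z - 7 ) - x ) <= 5
stmt 1: x := z - 9  -- replace 1 occurrence(s) of x with (z - 9)
  => ( ( z - 7 ) - ( z - 9 ) ) <= 5

Answer: ( ( z - 7 ) - ( z - 9 ) ) <= 5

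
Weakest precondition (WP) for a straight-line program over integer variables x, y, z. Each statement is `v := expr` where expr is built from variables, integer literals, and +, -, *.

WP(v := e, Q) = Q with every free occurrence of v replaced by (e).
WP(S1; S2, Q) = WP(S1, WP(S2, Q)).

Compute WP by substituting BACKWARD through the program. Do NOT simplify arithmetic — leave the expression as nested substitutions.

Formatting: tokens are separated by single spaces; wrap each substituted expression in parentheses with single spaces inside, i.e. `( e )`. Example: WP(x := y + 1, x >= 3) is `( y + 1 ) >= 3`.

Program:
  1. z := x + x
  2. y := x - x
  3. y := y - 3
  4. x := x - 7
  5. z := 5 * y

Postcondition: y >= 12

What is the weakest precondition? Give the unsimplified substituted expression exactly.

post: y >= 12
stmt 5: z := 5 * y  -- replace 0 occurrence(s) of z with (5 * y)
  => y >= 12
stmt 4: x := x - 7  -- replace 0 occurrence(s) of x with (x - 7)
  => y >= 12
stmt 3: y := y - 3  -- replace 1 occurrence(s) of y with (y - 3)
  => ( y - 3 ) >= 12
stmt 2: y := x - x  -- replace 1 occurrence(s) of y with (x - x)
  => ( ( x - x ) - 3 ) >= 12
stmt 1: z := x + x  -- replace 0 occurrence(s) of z with (x + x)
  => ( ( x - x ) - 3 ) >= 12

Answer: ( ( x - x ) - 3 ) >= 12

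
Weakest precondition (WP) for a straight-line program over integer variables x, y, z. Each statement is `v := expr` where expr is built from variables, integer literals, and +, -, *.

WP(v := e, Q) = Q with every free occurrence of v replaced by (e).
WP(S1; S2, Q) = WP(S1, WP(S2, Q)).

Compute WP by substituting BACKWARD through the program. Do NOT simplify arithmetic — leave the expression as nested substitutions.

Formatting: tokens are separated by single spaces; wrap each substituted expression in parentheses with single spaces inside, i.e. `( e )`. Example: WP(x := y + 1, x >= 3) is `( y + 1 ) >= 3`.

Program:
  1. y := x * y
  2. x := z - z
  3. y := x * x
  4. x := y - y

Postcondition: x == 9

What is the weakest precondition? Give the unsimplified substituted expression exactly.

Answer: ( ( ( z - z ) * ( z - z ) ) - ( ( z - z ) * ( z - z ) ) ) == 9

Derivation:
post: x == 9
stmt 4: x := y - y  -- replace 1 occurrence(s) of x with (y - y)
  => ( y - y ) == 9
stmt 3: y := x * x  -- replace 2 occurrence(s) of y with (x * x)
  => ( ( x * x ) - ( x * x ) ) == 9
stmt 2: x := z - z  -- replace 4 occurrence(s) of x with (z - z)
  => ( ( ( z - z ) * ( z - z ) ) - ( ( z - z ) * ( z - z ) ) ) == 9
stmt 1: y := x * y  -- replace 0 occurrence(s) of y with (x * y)
  => ( ( ( z - z ) * ( z - z ) ) - ( ( z - z ) * ( z - z ) ) ) == 9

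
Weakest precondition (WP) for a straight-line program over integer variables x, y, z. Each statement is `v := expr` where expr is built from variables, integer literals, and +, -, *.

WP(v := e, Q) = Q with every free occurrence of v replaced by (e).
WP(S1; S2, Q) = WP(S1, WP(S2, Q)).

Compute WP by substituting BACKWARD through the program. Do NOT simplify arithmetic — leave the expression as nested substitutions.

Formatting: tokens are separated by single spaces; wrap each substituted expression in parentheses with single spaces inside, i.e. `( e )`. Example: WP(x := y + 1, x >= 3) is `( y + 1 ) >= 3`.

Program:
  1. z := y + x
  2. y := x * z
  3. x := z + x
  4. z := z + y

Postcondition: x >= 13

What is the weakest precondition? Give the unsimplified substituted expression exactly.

post: x >= 13
stmt 4: z := z + y  -- replace 0 occurrence(s) of z with (z + y)
  => x >= 13
stmt 3: x := z + x  -- replace 1 occurrence(s) of x with (z + x)
  => ( z + x ) >= 13
stmt 2: y := x * z  -- replace 0 occurrence(s) of y with (x * z)
  => ( z + x ) >= 13
stmt 1: z := y + x  -- replace 1 occurrence(s) of z with (y + x)
  => ( ( y + x ) + x ) >= 13

Answer: ( ( y + x ) + x ) >= 13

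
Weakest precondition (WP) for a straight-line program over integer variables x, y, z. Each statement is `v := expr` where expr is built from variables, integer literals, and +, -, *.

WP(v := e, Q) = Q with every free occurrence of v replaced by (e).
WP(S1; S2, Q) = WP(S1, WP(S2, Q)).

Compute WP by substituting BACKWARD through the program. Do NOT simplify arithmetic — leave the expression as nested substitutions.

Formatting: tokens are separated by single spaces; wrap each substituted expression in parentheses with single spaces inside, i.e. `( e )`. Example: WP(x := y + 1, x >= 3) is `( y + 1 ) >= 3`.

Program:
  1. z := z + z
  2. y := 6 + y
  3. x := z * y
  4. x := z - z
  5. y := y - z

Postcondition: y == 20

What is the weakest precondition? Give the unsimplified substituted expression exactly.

post: y == 20
stmt 5: y := y - z  -- replace 1 occurrence(s) of y with (y - z)
  => ( y - z ) == 20
stmt 4: x := z - z  -- replace 0 occurrence(s) of x with (z - z)
  => ( y - z ) == 20
stmt 3: x := z * y  -- replace 0 occurrence(s) of x with (z * y)
  => ( y - z ) == 20
stmt 2: y := 6 + y  -- replace 1 occurrence(s) of y with (6 + y)
  => ( ( 6 + y ) - z ) == 20
stmt 1: z := z + z  -- replace 1 occurrence(s) of z with (z + z)
  => ( ( 6 + y ) - ( z + z ) ) == 20

Answer: ( ( 6 + y ) - ( z + z ) ) == 20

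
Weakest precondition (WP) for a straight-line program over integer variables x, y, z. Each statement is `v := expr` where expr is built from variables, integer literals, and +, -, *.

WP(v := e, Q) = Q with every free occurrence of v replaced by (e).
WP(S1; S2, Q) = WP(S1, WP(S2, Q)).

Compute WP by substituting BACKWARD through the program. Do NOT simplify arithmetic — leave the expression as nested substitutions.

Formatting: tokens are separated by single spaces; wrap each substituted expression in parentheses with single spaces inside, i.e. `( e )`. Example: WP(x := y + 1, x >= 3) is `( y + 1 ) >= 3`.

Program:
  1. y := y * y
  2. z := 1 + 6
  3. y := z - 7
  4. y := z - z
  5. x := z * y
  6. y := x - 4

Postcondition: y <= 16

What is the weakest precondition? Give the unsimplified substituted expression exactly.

post: y <= 16
stmt 6: y := x - 4  -- replace 1 occurrence(s) of y with (x - 4)
  => ( x - 4 ) <= 16
stmt 5: x := z * y  -- replace 1 occurrence(s) of x with (z * y)
  => ( ( z * y ) - 4 ) <= 16
stmt 4: y := z - z  -- replace 1 occurrence(s) of y with (z - z)
  => ( ( z * ( z - z ) ) - 4 ) <= 16
stmt 3: y := z - 7  -- replace 0 occurrence(s) of y with (z - 7)
  => ( ( z * ( z - z ) ) - 4 ) <= 16
stmt 2: z := 1 + 6  -- replace 3 occurrence(s) of z with (1 + 6)
  => ( ( ( 1 + 6 ) * ( ( 1 + 6 ) - ( 1 + 6 ) ) ) - 4 ) <= 16
stmt 1: y := y * y  -- replace 0 occurrence(s) of y with (y * y)
  => ( ( ( 1 + 6 ) * ( ( 1 + 6 ) - ( 1 + 6 ) ) ) - 4 ) <= 16

Answer: ( ( ( 1 + 6 ) * ( ( 1 + 6 ) - ( 1 + 6 ) ) ) - 4 ) <= 16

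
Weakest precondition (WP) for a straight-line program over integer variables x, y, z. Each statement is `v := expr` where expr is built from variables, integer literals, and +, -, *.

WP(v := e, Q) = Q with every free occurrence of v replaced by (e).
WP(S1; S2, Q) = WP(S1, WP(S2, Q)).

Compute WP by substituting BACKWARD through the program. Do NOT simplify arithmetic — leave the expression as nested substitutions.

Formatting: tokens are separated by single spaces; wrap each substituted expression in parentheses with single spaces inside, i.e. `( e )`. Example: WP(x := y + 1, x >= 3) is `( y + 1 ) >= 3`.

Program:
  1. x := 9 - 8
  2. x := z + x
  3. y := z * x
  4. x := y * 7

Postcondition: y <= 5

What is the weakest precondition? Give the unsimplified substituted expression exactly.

post: y <= 5
stmt 4: x := y * 7  -- replace 0 occurrence(s) of x with (y * 7)
  => y <= 5
stmt 3: y := z * x  -- replace 1 occurrence(s) of y with (z * x)
  => ( z * x ) <= 5
stmt 2: x := z + x  -- replace 1 occurrence(s) of x with (z + x)
  => ( z * ( z + x ) ) <= 5
stmt 1: x := 9 - 8  -- replace 1 occurrence(s) of x with (9 - 8)
  => ( z * ( z + ( 9 - 8 ) ) ) <= 5

Answer: ( z * ( z + ( 9 - 8 ) ) ) <= 5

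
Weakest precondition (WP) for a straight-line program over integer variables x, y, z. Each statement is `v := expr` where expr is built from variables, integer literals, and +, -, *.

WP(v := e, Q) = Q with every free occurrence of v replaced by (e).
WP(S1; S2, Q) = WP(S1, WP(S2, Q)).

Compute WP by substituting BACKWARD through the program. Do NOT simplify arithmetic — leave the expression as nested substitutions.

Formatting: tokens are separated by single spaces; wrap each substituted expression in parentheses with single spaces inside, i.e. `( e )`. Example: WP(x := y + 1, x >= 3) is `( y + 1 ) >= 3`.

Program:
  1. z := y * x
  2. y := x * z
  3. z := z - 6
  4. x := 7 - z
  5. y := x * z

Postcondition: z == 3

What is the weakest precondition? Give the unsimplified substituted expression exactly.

post: z == 3
stmt 5: y := x * z  -- replace 0 occurrence(s) of y with (x * z)
  => z == 3
stmt 4: x := 7 - z  -- replace 0 occurrence(s) of x with (7 - z)
  => z == 3
stmt 3: z := z - 6  -- replace 1 occurrence(s) of z with (z - 6)
  => ( z - 6 ) == 3
stmt 2: y := x * z  -- replace 0 occurrence(s) of y with (x * z)
  => ( z - 6 ) == 3
stmt 1: z := y * x  -- replace 1 occurrence(s) of z with (y * x)
  => ( ( y * x ) - 6 ) == 3

Answer: ( ( y * x ) - 6 ) == 3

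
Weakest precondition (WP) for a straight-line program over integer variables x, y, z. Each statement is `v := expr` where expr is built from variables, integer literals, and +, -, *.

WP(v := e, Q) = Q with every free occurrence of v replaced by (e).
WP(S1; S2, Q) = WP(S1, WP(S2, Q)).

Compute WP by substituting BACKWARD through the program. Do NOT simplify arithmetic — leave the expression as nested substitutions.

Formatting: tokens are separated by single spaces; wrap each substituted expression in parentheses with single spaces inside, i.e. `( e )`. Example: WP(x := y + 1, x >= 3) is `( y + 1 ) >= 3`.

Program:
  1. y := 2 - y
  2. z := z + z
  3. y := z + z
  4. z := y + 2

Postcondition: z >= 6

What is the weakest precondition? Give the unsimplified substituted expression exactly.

post: z >= 6
stmt 4: z := y + 2  -- replace 1 occurrence(s) of z with (y + 2)
  => ( y + 2 ) >= 6
stmt 3: y := z + z  -- replace 1 occurrence(s) of y with (z + z)
  => ( ( z + z ) + 2 ) >= 6
stmt 2: z := z + z  -- replace 2 occurrence(s) of z with (z + z)
  => ( ( ( z + z ) + ( z + z ) ) + 2 ) >= 6
stmt 1: y := 2 - y  -- replace 0 occurrence(s) of y with (2 - y)
  => ( ( ( z + z ) + ( z + z ) ) + 2 ) >= 6

Answer: ( ( ( z + z ) + ( z + z ) ) + 2 ) >= 6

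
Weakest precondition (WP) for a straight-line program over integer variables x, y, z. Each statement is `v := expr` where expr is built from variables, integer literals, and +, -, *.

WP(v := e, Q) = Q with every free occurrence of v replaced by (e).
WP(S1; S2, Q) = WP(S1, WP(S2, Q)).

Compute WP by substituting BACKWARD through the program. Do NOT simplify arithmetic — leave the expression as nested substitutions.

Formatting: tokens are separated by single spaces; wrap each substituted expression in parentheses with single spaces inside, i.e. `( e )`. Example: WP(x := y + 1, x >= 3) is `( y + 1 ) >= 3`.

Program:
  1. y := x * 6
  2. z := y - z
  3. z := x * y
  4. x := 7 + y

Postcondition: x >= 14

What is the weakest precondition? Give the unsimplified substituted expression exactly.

Answer: ( 7 + ( x * 6 ) ) >= 14

Derivation:
post: x >= 14
stmt 4: x := 7 + y  -- replace 1 occurrence(s) of x with (7 + y)
  => ( 7 + y ) >= 14
stmt 3: z := x * y  -- replace 0 occurrence(s) of z with (x * y)
  => ( 7 + y ) >= 14
stmt 2: z := y - z  -- replace 0 occurrence(s) of z with (y - z)
  => ( 7 + y ) >= 14
stmt 1: y := x * 6  -- replace 1 occurrence(s) of y with (x * 6)
  => ( 7 + ( x * 6 ) ) >= 14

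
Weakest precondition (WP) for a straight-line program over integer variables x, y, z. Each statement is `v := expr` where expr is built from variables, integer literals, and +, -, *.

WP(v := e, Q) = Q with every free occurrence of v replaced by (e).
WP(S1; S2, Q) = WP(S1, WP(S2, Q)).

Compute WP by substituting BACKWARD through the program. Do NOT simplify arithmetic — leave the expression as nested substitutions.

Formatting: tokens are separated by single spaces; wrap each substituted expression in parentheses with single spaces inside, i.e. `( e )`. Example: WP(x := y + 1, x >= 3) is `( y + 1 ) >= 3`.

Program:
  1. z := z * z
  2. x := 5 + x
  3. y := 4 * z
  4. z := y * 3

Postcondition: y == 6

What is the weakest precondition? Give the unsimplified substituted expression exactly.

post: y == 6
stmt 4: z := y * 3  -- replace 0 occurrence(s) of z with (y * 3)
  => y == 6
stmt 3: y := 4 * z  -- replace 1 occurrence(s) of y with (4 * z)
  => ( 4 * z ) == 6
stmt 2: x := 5 + x  -- replace 0 occurrence(s) of x with (5 + x)
  => ( 4 * z ) == 6
stmt 1: z := z * z  -- replace 1 occurrence(s) of z with (z * z)
  => ( 4 * ( z * z ) ) == 6

Answer: ( 4 * ( z * z ) ) == 6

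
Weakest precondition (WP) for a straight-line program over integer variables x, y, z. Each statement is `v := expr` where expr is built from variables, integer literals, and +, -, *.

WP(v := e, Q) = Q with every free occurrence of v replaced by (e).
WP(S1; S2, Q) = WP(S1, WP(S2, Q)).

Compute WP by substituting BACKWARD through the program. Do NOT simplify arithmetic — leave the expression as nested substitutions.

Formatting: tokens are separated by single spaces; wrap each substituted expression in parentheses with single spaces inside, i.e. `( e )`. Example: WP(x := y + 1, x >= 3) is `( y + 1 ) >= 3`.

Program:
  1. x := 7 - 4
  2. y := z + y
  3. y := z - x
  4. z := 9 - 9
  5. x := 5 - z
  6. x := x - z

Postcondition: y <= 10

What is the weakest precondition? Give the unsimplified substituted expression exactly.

Answer: ( z - ( 7 - 4 ) ) <= 10

Derivation:
post: y <= 10
stmt 6: x := x - z  -- replace 0 occurrence(s) of x with (x - z)
  => y <= 10
stmt 5: x := 5 - z  -- replace 0 occurrence(s) of x with (5 - z)
  => y <= 10
stmt 4: z := 9 - 9  -- replace 0 occurrence(s) of z with (9 - 9)
  => y <= 10
stmt 3: y := z - x  -- replace 1 occurrence(s) of y with (z - x)
  => ( z - x ) <= 10
stmt 2: y := z + y  -- replace 0 occurrence(s) of y with (z + y)
  => ( z - x ) <= 10
stmt 1: x := 7 - 4  -- replace 1 occurrence(s) of x with (7 - 4)
  => ( z - ( 7 - 4 ) ) <= 10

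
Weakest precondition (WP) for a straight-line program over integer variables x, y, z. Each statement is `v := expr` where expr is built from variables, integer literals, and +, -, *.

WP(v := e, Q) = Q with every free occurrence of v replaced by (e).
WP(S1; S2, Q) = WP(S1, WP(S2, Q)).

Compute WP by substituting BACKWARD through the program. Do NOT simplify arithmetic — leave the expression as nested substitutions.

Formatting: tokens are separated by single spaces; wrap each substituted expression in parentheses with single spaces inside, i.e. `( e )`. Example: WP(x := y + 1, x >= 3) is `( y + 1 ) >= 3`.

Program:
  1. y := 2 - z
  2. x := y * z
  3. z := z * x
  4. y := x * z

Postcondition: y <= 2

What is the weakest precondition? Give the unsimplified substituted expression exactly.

Answer: ( ( ( 2 - z ) * z ) * ( z * ( ( 2 - z ) * z ) ) ) <= 2

Derivation:
post: y <= 2
stmt 4: y := x * z  -- replace 1 occurrence(s) of y with (x * z)
  => ( x * z ) <= 2
stmt 3: z := z * x  -- replace 1 occurrence(s) of z with (z * x)
  => ( x * ( z * x ) ) <= 2
stmt 2: x := y * z  -- replace 2 occurrence(s) of x with (y * z)
  => ( ( y * z ) * ( z * ( y * z ) ) ) <= 2
stmt 1: y := 2 - z  -- replace 2 occurrence(s) of y with (2 - z)
  => ( ( ( 2 - z ) * z ) * ( z * ( ( 2 - z ) * z ) ) ) <= 2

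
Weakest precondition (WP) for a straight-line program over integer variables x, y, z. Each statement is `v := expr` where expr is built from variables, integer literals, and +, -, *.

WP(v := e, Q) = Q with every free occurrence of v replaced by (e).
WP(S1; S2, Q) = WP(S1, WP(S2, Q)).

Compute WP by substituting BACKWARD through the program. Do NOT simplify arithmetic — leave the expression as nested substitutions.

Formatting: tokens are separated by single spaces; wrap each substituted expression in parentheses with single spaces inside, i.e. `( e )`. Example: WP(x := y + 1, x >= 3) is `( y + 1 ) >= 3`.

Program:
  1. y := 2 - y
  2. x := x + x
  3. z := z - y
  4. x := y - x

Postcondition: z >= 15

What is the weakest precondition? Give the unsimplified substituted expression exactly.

Answer: ( z - ( 2 - y ) ) >= 15

Derivation:
post: z >= 15
stmt 4: x := y - x  -- replace 0 occurrence(s) of x with (y - x)
  => z >= 15
stmt 3: z := z - y  -- replace 1 occurrence(s) of z with (z - y)
  => ( z - y ) >= 15
stmt 2: x := x + x  -- replace 0 occurrence(s) of x with (x + x)
  => ( z - y ) >= 15
stmt 1: y := 2 - y  -- replace 1 occurrence(s) of y with (2 - y)
  => ( z - ( 2 - y ) ) >= 15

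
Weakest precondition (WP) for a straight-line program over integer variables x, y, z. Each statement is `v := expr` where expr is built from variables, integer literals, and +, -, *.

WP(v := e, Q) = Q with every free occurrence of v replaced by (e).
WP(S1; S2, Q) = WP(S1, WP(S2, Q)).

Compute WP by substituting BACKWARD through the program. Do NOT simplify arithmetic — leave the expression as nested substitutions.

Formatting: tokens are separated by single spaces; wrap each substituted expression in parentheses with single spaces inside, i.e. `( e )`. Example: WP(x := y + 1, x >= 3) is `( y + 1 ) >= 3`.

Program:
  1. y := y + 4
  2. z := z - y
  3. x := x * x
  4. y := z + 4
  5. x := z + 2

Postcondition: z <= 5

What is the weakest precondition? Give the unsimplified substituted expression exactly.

post: z <= 5
stmt 5: x := z + 2  -- replace 0 occurrence(s) of x with (z + 2)
  => z <= 5
stmt 4: y := z + 4  -- replace 0 occurrence(s) of y with (z + 4)
  => z <= 5
stmt 3: x := x * x  -- replace 0 occurrence(s) of x with (x * x)
  => z <= 5
stmt 2: z := z - y  -- replace 1 occurrence(s) of z with (z - y)
  => ( z - y ) <= 5
stmt 1: y := y + 4  -- replace 1 occurrence(s) of y with (y + 4)
  => ( z - ( y + 4 ) ) <= 5

Answer: ( z - ( y + 4 ) ) <= 5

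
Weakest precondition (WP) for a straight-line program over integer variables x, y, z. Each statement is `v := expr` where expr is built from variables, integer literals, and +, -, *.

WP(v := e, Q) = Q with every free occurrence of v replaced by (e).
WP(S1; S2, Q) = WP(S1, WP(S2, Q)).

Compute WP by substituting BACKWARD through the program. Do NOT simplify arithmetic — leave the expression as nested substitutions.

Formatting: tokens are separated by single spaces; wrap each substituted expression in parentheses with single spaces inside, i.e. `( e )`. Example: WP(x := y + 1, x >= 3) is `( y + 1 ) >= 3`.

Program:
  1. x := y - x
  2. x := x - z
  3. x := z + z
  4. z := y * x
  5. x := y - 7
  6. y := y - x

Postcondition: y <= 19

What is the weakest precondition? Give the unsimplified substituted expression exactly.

Answer: ( y - ( y - 7 ) ) <= 19

Derivation:
post: y <= 19
stmt 6: y := y - x  -- replace 1 occurrence(s) of y with (y - x)
  => ( y - x ) <= 19
stmt 5: x := y - 7  -- replace 1 occurrence(s) of x with (y - 7)
  => ( y - ( y - 7 ) ) <= 19
stmt 4: z := y * x  -- replace 0 occurrence(s) of z with (y * x)
  => ( y - ( y - 7 ) ) <= 19
stmt 3: x := z + z  -- replace 0 occurrence(s) of x with (z + z)
  => ( y - ( y - 7 ) ) <= 19
stmt 2: x := x - z  -- replace 0 occurrence(s) of x with (x - z)
  => ( y - ( y - 7 ) ) <= 19
stmt 1: x := y - x  -- replace 0 occurrence(s) of x with (y - x)
  => ( y - ( y - 7 ) ) <= 19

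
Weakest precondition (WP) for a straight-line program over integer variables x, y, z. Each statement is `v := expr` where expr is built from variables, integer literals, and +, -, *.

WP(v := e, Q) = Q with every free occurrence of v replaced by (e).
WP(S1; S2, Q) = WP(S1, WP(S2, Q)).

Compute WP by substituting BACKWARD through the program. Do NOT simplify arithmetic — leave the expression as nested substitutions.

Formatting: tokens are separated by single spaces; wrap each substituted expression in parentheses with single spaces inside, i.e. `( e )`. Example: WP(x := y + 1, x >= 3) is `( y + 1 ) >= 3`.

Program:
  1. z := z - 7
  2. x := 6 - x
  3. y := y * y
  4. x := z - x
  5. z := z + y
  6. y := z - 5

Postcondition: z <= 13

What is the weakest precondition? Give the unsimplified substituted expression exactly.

post: z <= 13
stmt 6: y := z - 5  -- replace 0 occurrence(s) of y with (z - 5)
  => z <= 13
stmt 5: z := z + y  -- replace 1 occurrence(s) of z with (z + y)
  => ( z + y ) <= 13
stmt 4: x := z - x  -- replace 0 occurrence(s) of x with (z - x)
  => ( z + y ) <= 13
stmt 3: y := y * y  -- replace 1 occurrence(s) of y with (y * y)
  => ( z + ( y * y ) ) <= 13
stmt 2: x := 6 - x  -- replace 0 occurrence(s) of x with (6 - x)
  => ( z + ( y * y ) ) <= 13
stmt 1: z := z - 7  -- replace 1 occurrence(s) of z with (z - 7)
  => ( ( z - 7 ) + ( y * y ) ) <= 13

Answer: ( ( z - 7 ) + ( y * y ) ) <= 13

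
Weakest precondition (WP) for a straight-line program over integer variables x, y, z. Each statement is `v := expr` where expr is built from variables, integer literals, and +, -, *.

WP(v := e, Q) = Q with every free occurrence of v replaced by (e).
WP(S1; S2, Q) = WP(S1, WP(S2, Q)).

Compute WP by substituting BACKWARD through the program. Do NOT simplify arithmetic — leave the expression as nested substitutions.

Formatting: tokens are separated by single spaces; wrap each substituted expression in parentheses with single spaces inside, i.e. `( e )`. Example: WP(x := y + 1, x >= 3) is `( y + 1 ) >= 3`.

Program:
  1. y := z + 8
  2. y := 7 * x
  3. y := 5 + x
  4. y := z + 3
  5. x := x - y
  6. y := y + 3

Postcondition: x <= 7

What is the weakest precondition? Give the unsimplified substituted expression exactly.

Answer: ( x - ( z + 3 ) ) <= 7

Derivation:
post: x <= 7
stmt 6: y := y + 3  -- replace 0 occurrence(s) of y with (y + 3)
  => x <= 7
stmt 5: x := x - y  -- replace 1 occurrence(s) of x with (x - y)
  => ( x - y ) <= 7
stmt 4: y := z + 3  -- replace 1 occurrence(s) of y with (z + 3)
  => ( x - ( z + 3 ) ) <= 7
stmt 3: y := 5 + x  -- replace 0 occurrence(s) of y with (5 + x)
  => ( x - ( z + 3 ) ) <= 7
stmt 2: y := 7 * x  -- replace 0 occurrence(s) of y with (7 * x)
  => ( x - ( z + 3 ) ) <= 7
stmt 1: y := z + 8  -- replace 0 occurrence(s) of y with (z + 8)
  => ( x - ( z + 3 ) ) <= 7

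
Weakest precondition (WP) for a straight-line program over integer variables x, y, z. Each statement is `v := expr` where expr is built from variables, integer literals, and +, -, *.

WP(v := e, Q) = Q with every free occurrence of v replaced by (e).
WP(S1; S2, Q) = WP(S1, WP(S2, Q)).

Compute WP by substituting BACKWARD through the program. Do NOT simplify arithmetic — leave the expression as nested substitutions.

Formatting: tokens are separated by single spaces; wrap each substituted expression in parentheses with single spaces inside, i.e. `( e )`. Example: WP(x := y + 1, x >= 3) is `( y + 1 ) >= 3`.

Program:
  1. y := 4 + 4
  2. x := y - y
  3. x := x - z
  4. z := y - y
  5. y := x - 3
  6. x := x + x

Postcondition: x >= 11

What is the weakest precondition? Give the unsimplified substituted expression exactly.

Answer: ( ( ( ( 4 + 4 ) - ( 4 + 4 ) ) - z ) + ( ( ( 4 + 4 ) - ( 4 + 4 ) ) - z ) ) >= 11

Derivation:
post: x >= 11
stmt 6: x := x + x  -- replace 1 occurrence(s) of x with (x + x)
  => ( x + x ) >= 11
stmt 5: y := x - 3  -- replace 0 occurrence(s) of y with (x - 3)
  => ( x + x ) >= 11
stmt 4: z := y - y  -- replace 0 occurrence(s) of z with (y - y)
  => ( x + x ) >= 11
stmt 3: x := x - z  -- replace 2 occurrence(s) of x with (x - z)
  => ( ( x - z ) + ( x - z ) ) >= 11
stmt 2: x := y - y  -- replace 2 occurrence(s) of x with (y - y)
  => ( ( ( y - y ) - z ) + ( ( y - y ) - z ) ) >= 11
stmt 1: y := 4 + 4  -- replace 4 occurrence(s) of y with (4 + 4)
  => ( ( ( ( 4 + 4 ) - ( 4 + 4 ) ) - z ) + ( ( ( 4 + 4 ) - ( 4 + 4 ) ) - z ) ) >= 11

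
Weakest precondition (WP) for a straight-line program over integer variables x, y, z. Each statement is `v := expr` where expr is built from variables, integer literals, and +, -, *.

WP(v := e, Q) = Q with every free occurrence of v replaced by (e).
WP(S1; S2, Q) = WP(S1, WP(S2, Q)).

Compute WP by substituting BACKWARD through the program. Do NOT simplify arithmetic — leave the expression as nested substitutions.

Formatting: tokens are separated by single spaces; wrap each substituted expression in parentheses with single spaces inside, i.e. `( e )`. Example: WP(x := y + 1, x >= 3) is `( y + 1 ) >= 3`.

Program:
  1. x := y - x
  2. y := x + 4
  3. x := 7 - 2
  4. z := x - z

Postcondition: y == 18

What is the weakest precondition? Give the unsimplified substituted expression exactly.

Answer: ( ( y - x ) + 4 ) == 18

Derivation:
post: y == 18
stmt 4: z := x - z  -- replace 0 occurrence(s) of z with (x - z)
  => y == 18
stmt 3: x := 7 - 2  -- replace 0 occurrence(s) of x with (7 - 2)
  => y == 18
stmt 2: y := x + 4  -- replace 1 occurrence(s) of y with (x + 4)
  => ( x + 4 ) == 18
stmt 1: x := y - x  -- replace 1 occurrence(s) of x with (y - x)
  => ( ( y - x ) + 4 ) == 18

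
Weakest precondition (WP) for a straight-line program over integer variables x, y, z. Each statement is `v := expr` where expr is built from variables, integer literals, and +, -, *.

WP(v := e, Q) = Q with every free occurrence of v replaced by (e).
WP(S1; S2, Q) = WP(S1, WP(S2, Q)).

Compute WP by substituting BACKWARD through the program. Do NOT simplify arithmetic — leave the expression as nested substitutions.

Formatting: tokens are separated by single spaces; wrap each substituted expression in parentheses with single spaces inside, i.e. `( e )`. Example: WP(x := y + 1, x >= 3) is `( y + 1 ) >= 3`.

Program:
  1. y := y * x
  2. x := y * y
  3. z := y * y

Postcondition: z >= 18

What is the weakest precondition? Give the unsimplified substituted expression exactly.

Answer: ( ( y * x ) * ( y * x ) ) >= 18

Derivation:
post: z >= 18
stmt 3: z := y * y  -- replace 1 occurrence(s) of z with (y * y)
  => ( y * y ) >= 18
stmt 2: x := y * y  -- replace 0 occurrence(s) of x with (y * y)
  => ( y * y ) >= 18
stmt 1: y := y * x  -- replace 2 occurrence(s) of y with (y * x)
  => ( ( y * x ) * ( y * x ) ) >= 18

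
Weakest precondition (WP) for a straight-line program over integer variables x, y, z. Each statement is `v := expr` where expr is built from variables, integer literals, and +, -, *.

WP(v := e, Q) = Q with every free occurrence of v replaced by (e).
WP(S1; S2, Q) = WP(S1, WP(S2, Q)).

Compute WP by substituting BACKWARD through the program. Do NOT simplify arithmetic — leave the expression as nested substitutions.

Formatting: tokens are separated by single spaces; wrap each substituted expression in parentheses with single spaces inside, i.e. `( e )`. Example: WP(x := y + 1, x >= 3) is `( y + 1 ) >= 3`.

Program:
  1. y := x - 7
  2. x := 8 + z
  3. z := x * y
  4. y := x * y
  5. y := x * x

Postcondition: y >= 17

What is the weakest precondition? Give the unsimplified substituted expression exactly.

Answer: ( ( 8 + z ) * ( 8 + z ) ) >= 17

Derivation:
post: y >= 17
stmt 5: y := x * x  -- replace 1 occurrence(s) of y with (x * x)
  => ( x * x ) >= 17
stmt 4: y := x * y  -- replace 0 occurrence(s) of y with (x * y)
  => ( x * x ) >= 17
stmt 3: z := x * y  -- replace 0 occurrence(s) of z with (x * y)
  => ( x * x ) >= 17
stmt 2: x := 8 + z  -- replace 2 occurrence(s) of x with (8 + z)
  => ( ( 8 + z ) * ( 8 + z ) ) >= 17
stmt 1: y := x - 7  -- replace 0 occurrence(s) of y with (x - 7)
  => ( ( 8 + z ) * ( 8 + z ) ) >= 17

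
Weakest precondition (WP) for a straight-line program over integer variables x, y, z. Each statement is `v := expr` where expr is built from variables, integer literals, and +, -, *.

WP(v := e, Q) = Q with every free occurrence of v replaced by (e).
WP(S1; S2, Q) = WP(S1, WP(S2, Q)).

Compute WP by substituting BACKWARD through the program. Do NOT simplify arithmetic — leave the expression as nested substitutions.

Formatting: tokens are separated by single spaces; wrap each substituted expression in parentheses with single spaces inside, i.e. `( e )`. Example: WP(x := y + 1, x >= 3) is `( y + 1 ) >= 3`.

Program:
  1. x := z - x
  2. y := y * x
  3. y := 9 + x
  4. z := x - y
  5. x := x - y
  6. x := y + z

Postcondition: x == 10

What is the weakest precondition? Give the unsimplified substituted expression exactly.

post: x == 10
stmt 6: x := y + z  -- replace 1 occurrence(s) of x with (y + z)
  => ( y + z ) == 10
stmt 5: x := x - y  -- replace 0 occurrence(s) of x with (x - y)
  => ( y + z ) == 10
stmt 4: z := x - y  -- replace 1 occurrence(s) of z with (x - y)
  => ( y + ( x - y ) ) == 10
stmt 3: y := 9 + x  -- replace 2 occurrence(s) of y with (9 + x)
  => ( ( 9 + x ) + ( x - ( 9 + x ) ) ) == 10
stmt 2: y := y * x  -- replace 0 occurrence(s) of y with (y * x)
  => ( ( 9 + x ) + ( x - ( 9 + x ) ) ) == 10
stmt 1: x := z - x  -- replace 3 occurrence(s) of x with (z - x)
  => ( ( 9 + ( z - x ) ) + ( ( z - x ) - ( 9 + ( z - x ) ) ) ) == 10

Answer: ( ( 9 + ( z - x ) ) + ( ( z - x ) - ( 9 + ( z - x ) ) ) ) == 10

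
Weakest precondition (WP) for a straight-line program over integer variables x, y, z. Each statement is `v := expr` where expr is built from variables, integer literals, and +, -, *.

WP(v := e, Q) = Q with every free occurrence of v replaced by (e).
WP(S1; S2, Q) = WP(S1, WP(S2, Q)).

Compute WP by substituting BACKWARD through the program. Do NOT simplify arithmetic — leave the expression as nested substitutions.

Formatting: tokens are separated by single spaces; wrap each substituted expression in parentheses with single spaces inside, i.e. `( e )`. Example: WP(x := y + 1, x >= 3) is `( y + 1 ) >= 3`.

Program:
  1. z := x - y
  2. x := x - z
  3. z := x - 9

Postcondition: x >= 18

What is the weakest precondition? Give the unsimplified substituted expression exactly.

Answer: ( x - ( x - y ) ) >= 18

Derivation:
post: x >= 18
stmt 3: z := x - 9  -- replace 0 occurrence(s) of z with (x - 9)
  => x >= 18
stmt 2: x := x - z  -- replace 1 occurrence(s) of x with (x - z)
  => ( x - z ) >= 18
stmt 1: z := x - y  -- replace 1 occurrence(s) of z with (x - y)
  => ( x - ( x - y ) ) >= 18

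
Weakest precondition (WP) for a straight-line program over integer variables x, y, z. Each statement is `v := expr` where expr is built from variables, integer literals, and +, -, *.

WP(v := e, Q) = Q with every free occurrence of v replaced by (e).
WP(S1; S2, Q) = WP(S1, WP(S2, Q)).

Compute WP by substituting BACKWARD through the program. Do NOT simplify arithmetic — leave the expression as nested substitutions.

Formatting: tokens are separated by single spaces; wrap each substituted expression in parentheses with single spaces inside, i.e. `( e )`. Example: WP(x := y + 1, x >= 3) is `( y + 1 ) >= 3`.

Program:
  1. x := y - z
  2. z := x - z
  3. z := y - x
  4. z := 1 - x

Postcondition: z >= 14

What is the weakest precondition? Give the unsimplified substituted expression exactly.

Answer: ( 1 - ( y - z ) ) >= 14

Derivation:
post: z >= 14
stmt 4: z := 1 - x  -- replace 1 occurrence(s) of z with (1 - x)
  => ( 1 - x ) >= 14
stmt 3: z := y - x  -- replace 0 occurrence(s) of z with (y - x)
  => ( 1 - x ) >= 14
stmt 2: z := x - z  -- replace 0 occurrence(s) of z with (x - z)
  => ( 1 - x ) >= 14
stmt 1: x := y - z  -- replace 1 occurrence(s) of x with (y - z)
  => ( 1 - ( y - z ) ) >= 14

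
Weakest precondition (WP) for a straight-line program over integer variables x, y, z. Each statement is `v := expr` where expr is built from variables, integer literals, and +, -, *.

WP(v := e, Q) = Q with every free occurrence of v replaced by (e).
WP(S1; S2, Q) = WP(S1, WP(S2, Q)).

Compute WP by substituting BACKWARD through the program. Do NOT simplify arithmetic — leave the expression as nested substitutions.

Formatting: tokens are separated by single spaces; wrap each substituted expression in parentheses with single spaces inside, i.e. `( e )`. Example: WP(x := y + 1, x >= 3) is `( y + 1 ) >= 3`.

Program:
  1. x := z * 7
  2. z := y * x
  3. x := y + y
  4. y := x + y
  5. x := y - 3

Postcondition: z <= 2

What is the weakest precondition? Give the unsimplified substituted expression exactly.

Answer: ( y * ( z * 7 ) ) <= 2

Derivation:
post: z <= 2
stmt 5: x := y - 3  -- replace 0 occurrence(s) of x with (y - 3)
  => z <= 2
stmt 4: y := x + y  -- replace 0 occurrence(s) of y with (x + y)
  => z <= 2
stmt 3: x := y + y  -- replace 0 occurrence(s) of x with (y + y)
  => z <= 2
stmt 2: z := y * x  -- replace 1 occurrence(s) of z with (y * x)
  => ( y * x ) <= 2
stmt 1: x := z * 7  -- replace 1 occurrence(s) of x with (z * 7)
  => ( y * ( z * 7 ) ) <= 2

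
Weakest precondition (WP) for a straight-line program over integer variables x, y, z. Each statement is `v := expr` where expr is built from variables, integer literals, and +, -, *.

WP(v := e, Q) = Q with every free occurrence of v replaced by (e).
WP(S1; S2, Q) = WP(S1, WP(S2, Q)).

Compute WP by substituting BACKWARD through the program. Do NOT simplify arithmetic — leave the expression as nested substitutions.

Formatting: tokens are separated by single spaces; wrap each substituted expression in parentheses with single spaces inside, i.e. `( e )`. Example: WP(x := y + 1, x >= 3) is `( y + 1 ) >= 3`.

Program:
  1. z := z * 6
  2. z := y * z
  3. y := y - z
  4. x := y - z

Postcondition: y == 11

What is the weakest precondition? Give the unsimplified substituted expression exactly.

Answer: ( y - ( y * ( z * 6 ) ) ) == 11

Derivation:
post: y == 11
stmt 4: x := y - z  -- replace 0 occurrence(s) of x with (y - z)
  => y == 11
stmt 3: y := y - z  -- replace 1 occurrence(s) of y with (y - z)
  => ( y - z ) == 11
stmt 2: z := y * z  -- replace 1 occurrence(s) of z with (y * z)
  => ( y - ( y * z ) ) == 11
stmt 1: z := z * 6  -- replace 1 occurrence(s) of z with (z * 6)
  => ( y - ( y * ( z * 6 ) ) ) == 11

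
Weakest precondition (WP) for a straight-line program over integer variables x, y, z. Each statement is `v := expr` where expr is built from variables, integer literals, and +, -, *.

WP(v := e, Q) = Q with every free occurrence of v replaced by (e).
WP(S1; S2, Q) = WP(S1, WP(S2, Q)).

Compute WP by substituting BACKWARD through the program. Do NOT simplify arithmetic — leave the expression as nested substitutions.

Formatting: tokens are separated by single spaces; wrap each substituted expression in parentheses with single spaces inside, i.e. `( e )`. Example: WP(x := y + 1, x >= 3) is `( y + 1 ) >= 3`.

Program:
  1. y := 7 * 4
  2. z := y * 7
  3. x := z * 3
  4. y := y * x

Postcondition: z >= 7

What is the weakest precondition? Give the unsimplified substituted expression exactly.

Answer: ( ( 7 * 4 ) * 7 ) >= 7

Derivation:
post: z >= 7
stmt 4: y := y * x  -- replace 0 occurrence(s) of y with (y * x)
  => z >= 7
stmt 3: x := z * 3  -- replace 0 occurrence(s) of x with (z * 3)
  => z >= 7
stmt 2: z := y * 7  -- replace 1 occurrence(s) of z with (y * 7)
  => ( y * 7 ) >= 7
stmt 1: y := 7 * 4  -- replace 1 occurrence(s) of y with (7 * 4)
  => ( ( 7 * 4 ) * 7 ) >= 7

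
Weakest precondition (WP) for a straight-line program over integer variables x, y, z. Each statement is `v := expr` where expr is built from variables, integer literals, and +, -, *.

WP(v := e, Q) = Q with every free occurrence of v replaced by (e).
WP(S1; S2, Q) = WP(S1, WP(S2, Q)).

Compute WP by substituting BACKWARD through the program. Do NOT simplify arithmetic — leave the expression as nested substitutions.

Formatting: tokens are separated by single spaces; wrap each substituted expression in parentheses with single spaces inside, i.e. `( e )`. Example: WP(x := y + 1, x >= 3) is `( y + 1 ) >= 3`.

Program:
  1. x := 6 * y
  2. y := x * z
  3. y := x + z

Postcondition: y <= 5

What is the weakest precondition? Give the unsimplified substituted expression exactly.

Answer: ( ( 6 * y ) + z ) <= 5

Derivation:
post: y <= 5
stmt 3: y := x + z  -- replace 1 occurrence(s) of y with (x + z)
  => ( x + z ) <= 5
stmt 2: y := x * z  -- replace 0 occurrence(s) of y with (x * z)
  => ( x + z ) <= 5
stmt 1: x := 6 * y  -- replace 1 occurrence(s) of x with (6 * y)
  => ( ( 6 * y ) + z ) <= 5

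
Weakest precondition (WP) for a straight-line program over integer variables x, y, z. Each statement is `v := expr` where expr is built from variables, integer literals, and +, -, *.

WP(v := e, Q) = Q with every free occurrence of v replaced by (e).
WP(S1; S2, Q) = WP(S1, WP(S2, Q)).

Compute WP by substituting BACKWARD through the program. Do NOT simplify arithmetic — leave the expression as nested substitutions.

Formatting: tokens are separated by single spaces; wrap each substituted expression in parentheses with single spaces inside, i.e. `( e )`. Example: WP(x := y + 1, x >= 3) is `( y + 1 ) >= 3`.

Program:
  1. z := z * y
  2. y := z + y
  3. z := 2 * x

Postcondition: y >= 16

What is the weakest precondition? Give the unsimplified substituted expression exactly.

Answer: ( ( z * y ) + y ) >= 16

Derivation:
post: y >= 16
stmt 3: z := 2 * x  -- replace 0 occurrence(s) of z with (2 * x)
  => y >= 16
stmt 2: y := z + y  -- replace 1 occurrence(s) of y with (z + y)
  => ( z + y ) >= 16
stmt 1: z := z * y  -- replace 1 occurrence(s) of z with (z * y)
  => ( ( z * y ) + y ) >= 16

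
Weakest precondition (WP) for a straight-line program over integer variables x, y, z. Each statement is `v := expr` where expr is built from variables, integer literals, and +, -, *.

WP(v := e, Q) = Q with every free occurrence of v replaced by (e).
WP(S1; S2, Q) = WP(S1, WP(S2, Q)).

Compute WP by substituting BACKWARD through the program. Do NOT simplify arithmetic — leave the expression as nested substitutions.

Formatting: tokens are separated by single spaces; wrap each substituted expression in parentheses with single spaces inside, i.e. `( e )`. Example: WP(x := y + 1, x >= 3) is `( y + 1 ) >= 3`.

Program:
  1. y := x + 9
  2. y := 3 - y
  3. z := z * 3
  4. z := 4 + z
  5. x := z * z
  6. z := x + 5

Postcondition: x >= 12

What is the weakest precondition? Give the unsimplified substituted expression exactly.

post: x >= 12
stmt 6: z := x + 5  -- replace 0 occurrence(s) of z with (x + 5)
  => x >= 12
stmt 5: x := z * z  -- replace 1 occurrence(s) of x with (z * z)
  => ( z * z ) >= 12
stmt 4: z := 4 + z  -- replace 2 occurrence(s) of z with (4 + z)
  => ( ( 4 + z ) * ( 4 + z ) ) >= 12
stmt 3: z := z * 3  -- replace 2 occurrence(s) of z with (z * 3)
  => ( ( 4 + ( z * 3 ) ) * ( 4 + ( z * 3 ) ) ) >= 12
stmt 2: y := 3 - y  -- replace 0 occurrence(s) of y with (3 - y)
  => ( ( 4 + ( z * 3 ) ) * ( 4 + ( z * 3 ) ) ) >= 12
stmt 1: y := x + 9  -- replace 0 occurrence(s) of y with (x + 9)
  => ( ( 4 + ( z * 3 ) ) * ( 4 + ( z * 3 ) ) ) >= 12

Answer: ( ( 4 + ( z * 3 ) ) * ( 4 + ( z * 3 ) ) ) >= 12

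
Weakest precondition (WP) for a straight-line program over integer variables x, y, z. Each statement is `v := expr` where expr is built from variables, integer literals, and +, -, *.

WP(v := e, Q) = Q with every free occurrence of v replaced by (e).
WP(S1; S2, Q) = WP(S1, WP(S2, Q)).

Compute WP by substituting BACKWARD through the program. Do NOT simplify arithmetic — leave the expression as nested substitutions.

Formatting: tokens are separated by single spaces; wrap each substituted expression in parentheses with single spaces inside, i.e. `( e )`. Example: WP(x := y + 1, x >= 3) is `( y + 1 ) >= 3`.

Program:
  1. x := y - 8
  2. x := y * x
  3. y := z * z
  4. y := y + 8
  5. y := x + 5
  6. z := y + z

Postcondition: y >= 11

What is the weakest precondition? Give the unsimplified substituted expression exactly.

Answer: ( ( y * ( y - 8 ) ) + 5 ) >= 11

Derivation:
post: y >= 11
stmt 6: z := y + z  -- replace 0 occurrence(s) of z with (y + z)
  => y >= 11
stmt 5: y := x + 5  -- replace 1 occurrence(s) of y with (x + 5)
  => ( x + 5 ) >= 11
stmt 4: y := y + 8  -- replace 0 occurrence(s) of y with (y + 8)
  => ( x + 5 ) >= 11
stmt 3: y := z * z  -- replace 0 occurrence(s) of y with (z * z)
  => ( x + 5 ) >= 11
stmt 2: x := y * x  -- replace 1 occurrence(s) of x with (y * x)
  => ( ( y * x ) + 5 ) >= 11
stmt 1: x := y - 8  -- replace 1 occurrence(s) of x with (y - 8)
  => ( ( y * ( y - 8 ) ) + 5 ) >= 11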